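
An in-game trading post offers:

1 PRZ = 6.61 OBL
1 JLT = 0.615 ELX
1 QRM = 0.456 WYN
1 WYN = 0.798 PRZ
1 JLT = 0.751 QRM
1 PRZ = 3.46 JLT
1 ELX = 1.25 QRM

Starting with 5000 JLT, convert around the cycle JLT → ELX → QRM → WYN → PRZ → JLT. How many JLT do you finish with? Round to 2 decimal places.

5000 JLT × 0.615 = 3075 ELX
3075 ELX × 1.25 = 3843.75 QRM
3843.75 QRM × 0.456 = 1752.75 WYN
1752.75 WYN × 0.798 = 1398.6945 PRZ
1398.6945 PRZ × 3.46 = 4839.48297 JLT

4839.48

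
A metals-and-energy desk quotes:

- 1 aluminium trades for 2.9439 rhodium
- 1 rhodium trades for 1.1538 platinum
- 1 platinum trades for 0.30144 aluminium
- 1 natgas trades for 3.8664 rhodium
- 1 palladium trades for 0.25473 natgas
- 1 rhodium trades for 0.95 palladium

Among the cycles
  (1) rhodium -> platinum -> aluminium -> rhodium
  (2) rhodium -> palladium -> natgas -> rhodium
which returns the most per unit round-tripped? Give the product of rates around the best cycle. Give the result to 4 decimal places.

(1) 1.1538 × 0.30144 × 2.9439 = 1.02389
(2) 0.95 × 0.25473 × 3.8664 = 0.93564
Highest is cycle (1) at 1.0239 (>1, arbitrage).

1.0239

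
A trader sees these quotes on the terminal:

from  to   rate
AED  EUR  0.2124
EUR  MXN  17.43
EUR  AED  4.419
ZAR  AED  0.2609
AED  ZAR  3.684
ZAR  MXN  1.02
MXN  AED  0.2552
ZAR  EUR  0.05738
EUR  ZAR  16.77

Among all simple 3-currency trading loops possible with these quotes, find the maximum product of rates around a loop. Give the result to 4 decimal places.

0.9590

MXN→AED→ZAR→MXN: 0.2552 × 3.684 × 1.02 = 0.95896
MXN→AED→EUR→MXN: 0.2552 × 0.2124 × 17.43 = 0.94478
AED→ZAR→EUR→AED: 3.684 × 0.05738 × 4.419 = 0.93412
AED→EUR→ZAR→AED: 0.2124 × 16.77 × 0.2609 = 0.92931
Maximum is MXN→AED→ZAR→MXN at 0.9590; no arbitrage — every cycle loses value.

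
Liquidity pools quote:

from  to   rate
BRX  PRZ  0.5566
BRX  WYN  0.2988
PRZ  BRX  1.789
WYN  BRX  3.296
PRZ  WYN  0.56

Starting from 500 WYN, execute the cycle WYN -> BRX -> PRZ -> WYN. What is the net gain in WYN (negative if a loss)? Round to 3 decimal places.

500 WYN × 3.296 = 1648 BRX
1648 BRX × 0.5566 = 917.2768 PRZ
917.2768 PRZ × 0.56 = 513.675008 WYN
Net change: 513.675008 − 500 = 13.675008 WYN

13.675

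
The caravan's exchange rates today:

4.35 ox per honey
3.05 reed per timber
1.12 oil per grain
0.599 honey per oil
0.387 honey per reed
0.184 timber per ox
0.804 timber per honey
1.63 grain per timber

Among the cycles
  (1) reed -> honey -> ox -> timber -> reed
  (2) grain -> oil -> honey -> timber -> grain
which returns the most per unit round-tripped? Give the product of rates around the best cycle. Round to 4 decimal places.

(1) 0.387 × 4.35 × 0.184 × 3.05 = 0.94475
(2) 1.12 × 0.599 × 0.804 × 1.63 = 0.87920
Highest is cycle (1) at 0.9448 (≤1, no arbitrage).

0.9448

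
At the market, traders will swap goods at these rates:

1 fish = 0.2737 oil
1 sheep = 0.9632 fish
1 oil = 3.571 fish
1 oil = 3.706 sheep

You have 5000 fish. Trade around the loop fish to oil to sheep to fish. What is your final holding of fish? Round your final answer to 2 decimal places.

5000 fish × 0.2737 = 1368.5 oil
1368.5 oil × 3.706 = 5071.661 sheep
5071.661 sheep × 0.9632 = 4885.0238752 fish

4885.02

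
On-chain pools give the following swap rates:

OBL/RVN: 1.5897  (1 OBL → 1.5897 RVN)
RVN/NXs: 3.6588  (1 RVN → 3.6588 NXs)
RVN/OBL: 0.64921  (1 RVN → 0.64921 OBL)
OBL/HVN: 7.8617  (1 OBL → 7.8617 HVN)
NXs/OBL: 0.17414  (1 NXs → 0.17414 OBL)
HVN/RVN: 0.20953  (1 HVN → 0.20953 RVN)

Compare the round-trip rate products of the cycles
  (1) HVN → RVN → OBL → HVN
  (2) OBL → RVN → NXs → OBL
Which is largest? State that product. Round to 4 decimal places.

(1) 0.20953 × 0.64921 × 7.8617 = 1.06942
(2) 1.5897 × 3.6588 × 0.17414 = 1.01287
Highest is cycle (1) at 1.0694 (>1, arbitrage).

1.0694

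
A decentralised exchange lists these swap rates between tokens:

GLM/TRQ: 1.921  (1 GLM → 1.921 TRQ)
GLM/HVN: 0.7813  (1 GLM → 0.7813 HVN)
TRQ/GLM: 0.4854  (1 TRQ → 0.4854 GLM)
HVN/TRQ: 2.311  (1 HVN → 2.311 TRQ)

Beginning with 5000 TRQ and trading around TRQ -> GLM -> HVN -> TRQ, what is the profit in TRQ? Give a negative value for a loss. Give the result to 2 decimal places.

-617.85

5000 TRQ × 0.4854 = 2427 GLM
2427 GLM × 0.7813 = 1896.2151 HVN
1896.2151 HVN × 2.311 = 4382.1530961 TRQ
Net change: 4382.1530961 − 5000 = -617.8469039 TRQ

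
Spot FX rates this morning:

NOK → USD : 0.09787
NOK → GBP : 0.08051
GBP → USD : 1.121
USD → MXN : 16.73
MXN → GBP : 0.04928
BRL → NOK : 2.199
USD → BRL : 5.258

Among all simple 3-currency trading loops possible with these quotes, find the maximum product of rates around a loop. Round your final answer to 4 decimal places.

1.1316

USD→BRL→NOK→USD: 5.258 × 2.199 × 0.09787 = 1.13161
USD→MXN→GBP→USD: 16.73 × 0.04928 × 1.121 = 0.92421
Maximum is USD→BRL→NOK→USD at 1.1316; arbitrage exists.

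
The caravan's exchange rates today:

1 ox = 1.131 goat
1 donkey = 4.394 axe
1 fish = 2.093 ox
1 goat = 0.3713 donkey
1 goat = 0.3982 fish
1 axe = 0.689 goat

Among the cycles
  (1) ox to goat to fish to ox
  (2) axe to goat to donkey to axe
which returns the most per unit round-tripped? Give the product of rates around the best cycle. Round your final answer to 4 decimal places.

1.1241

(1) 1.131 × 0.3982 × 2.093 = 0.94261
(2) 0.689 × 0.3713 × 4.394 = 1.12410
Highest is cycle (2) at 1.1241 (>1, arbitrage).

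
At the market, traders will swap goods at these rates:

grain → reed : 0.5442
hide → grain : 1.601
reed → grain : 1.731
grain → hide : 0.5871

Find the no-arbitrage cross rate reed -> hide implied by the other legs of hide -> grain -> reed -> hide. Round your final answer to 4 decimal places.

1.1478

Known legs of the cycle: 1.601 × 0.5442 = 0.8712642
For no arbitrage the full-cycle product must be 1, so the missing rate is 1 / 0.8712642 ≈ 1.147757.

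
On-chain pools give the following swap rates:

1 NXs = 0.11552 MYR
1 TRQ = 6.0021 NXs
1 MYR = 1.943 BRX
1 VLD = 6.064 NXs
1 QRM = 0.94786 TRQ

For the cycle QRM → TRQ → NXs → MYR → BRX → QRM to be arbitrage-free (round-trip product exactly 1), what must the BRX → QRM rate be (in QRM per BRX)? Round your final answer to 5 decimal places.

0.78311

Known legs of the cycle: 0.94786 × 6.0021 × 0.11552 × 1.943 = 1.27696032491841216
For no arbitrage the full-cycle product must be 1, so the missing rate is 1 / 1.27696032491841216 ≈ 0.7831097.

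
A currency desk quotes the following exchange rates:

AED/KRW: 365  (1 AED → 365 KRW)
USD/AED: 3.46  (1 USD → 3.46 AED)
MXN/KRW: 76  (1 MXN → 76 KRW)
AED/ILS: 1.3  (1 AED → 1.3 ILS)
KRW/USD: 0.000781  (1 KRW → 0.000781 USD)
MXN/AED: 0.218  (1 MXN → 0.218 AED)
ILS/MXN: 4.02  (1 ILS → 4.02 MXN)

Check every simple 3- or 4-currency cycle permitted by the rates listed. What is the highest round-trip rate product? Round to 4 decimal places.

1.1393

ILS→MXN→AED→ILS: 4.02 × 0.218 × 1.3 = 1.13927
USD→AED→KRW→USD: 3.46 × 365 × 0.000781 = 0.98632
Maximum is ILS→MXN→AED→ILS at 1.1393; arbitrage exists.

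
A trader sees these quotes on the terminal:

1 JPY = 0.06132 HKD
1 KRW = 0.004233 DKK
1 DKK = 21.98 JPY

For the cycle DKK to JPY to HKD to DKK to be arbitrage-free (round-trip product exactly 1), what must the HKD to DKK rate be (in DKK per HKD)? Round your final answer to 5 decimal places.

0.74194

Known legs of the cycle: 21.98 × 0.06132 = 1.3478136
For no arbitrage the full-cycle product must be 1, so the missing rate is 1 / 1.3478136 ≈ 0.7419424.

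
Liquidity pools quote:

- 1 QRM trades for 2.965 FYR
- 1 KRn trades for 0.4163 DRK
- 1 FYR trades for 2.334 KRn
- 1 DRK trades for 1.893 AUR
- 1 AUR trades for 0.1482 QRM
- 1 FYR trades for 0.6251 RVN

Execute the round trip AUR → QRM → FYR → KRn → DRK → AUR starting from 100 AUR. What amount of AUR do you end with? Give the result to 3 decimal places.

80.822

100 AUR × 0.1482 = 14.82 QRM
14.82 QRM × 2.965 = 43.9413 FYR
43.9413 FYR × 2.334 = 102.5589942 KRn
102.5589942 KRn × 0.4163 = 42.69530928546 DRK
42.69530928546 DRK × 1.893 = 80.82222047737578 AUR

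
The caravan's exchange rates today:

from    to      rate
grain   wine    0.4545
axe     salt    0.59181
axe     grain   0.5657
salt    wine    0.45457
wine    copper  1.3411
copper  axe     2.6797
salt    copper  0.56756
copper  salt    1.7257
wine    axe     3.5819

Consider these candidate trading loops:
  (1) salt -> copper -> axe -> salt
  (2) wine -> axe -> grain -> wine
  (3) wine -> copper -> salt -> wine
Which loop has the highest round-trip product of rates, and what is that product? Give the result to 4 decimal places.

(1) 0.56756 × 2.6797 × 0.59181 = 0.90008
(2) 3.5819 × 0.5657 × 0.4545 = 0.92094
(3) 1.3411 × 1.7257 × 0.45457 = 1.05203
Highest is cycle (3) at 1.0520 (>1, arbitrage).

1.0520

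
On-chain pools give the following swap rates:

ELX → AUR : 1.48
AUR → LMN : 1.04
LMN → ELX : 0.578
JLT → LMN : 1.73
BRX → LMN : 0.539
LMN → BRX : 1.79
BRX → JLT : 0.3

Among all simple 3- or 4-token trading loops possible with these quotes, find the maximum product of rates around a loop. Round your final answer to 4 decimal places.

JLT→LMN→BRX→JLT: 1.73 × 1.79 × 0.3 = 0.92901
ELX→AUR→LMN→ELX: 1.48 × 1.04 × 0.578 = 0.88966
Maximum is JLT→LMN→BRX→JLT at 0.9290; no arbitrage — every cycle loses value.

0.9290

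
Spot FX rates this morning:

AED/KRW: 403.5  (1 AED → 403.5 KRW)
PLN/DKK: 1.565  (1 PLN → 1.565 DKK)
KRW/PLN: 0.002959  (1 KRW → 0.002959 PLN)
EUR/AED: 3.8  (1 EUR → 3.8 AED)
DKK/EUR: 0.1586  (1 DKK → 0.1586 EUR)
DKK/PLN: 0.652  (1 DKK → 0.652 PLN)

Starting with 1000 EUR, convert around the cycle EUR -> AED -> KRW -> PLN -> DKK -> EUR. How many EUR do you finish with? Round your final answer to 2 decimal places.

1000 EUR × 3.8 = 3800 AED
3800 AED × 403.5 = 1533300 KRW
1533300 KRW × 0.002959 = 4537.0347 PLN
4537.0347 PLN × 1.565 = 7100.4593055 DKK
7100.4593055 DKK × 0.1586 = 1126.1328458523 EUR

1126.13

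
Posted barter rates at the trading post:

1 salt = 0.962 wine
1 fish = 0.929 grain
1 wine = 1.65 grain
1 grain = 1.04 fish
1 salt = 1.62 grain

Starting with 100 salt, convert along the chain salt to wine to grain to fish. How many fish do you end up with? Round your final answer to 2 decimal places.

100 salt × 0.962 = 96.2 wine
96.2 wine × 1.65 = 158.73 grain
158.73 grain × 1.04 = 165.0792 fish

165.08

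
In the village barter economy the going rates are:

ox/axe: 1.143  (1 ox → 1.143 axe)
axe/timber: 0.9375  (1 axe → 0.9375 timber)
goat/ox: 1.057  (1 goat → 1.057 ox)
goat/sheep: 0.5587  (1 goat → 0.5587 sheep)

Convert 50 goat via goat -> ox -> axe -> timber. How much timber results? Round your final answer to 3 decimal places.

50 goat × 1.057 = 52.85 ox
52.85 ox × 1.143 = 60.40755 axe
60.40755 axe × 0.9375 = 56.632078125 timber

56.632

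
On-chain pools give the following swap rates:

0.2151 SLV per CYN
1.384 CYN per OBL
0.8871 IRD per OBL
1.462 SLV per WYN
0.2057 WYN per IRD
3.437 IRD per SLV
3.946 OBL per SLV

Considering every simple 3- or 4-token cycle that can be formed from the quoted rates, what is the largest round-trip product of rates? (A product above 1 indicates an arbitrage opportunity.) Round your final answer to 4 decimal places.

1.1747

OBL→CYN→SLV→OBL: 1.384 × 0.2151 × 3.946 = 1.17472
IRD→WYN→SLV→OBL→IRD: 0.2057 × 1.462 × 3.946 × 0.8871 = 1.05272
IRD→WYN→SLV→IRD: 0.2057 × 1.462 × 3.437 = 1.03362
Maximum is OBL→CYN→SLV→OBL at 1.1747; arbitrage exists.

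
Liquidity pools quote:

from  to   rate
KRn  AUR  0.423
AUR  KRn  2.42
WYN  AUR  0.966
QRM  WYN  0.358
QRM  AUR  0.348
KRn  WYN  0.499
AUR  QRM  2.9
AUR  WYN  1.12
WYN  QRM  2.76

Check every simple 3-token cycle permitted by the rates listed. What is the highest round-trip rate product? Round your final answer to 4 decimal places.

1.1665

AUR→KRn→WYN→AUR: 2.42 × 0.499 × 0.966 = 1.16652
AUR→WYN→QRM→AUR: 1.12 × 2.76 × 0.348 = 1.07574
AUR→QRM→WYN→AUR: 2.9 × 0.358 × 0.966 = 1.00290
Maximum is AUR→KRn→WYN→AUR at 1.1665; arbitrage exists.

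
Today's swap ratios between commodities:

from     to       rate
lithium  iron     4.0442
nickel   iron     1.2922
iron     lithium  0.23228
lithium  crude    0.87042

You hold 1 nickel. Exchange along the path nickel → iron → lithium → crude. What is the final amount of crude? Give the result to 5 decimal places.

1 nickel × 1.2922 = 1.2922 iron
1.2922 iron × 0.23228 = 0.300152216 lithium
0.300152216 lithium × 0.87042 = 0.26125849185072 crude

0.26126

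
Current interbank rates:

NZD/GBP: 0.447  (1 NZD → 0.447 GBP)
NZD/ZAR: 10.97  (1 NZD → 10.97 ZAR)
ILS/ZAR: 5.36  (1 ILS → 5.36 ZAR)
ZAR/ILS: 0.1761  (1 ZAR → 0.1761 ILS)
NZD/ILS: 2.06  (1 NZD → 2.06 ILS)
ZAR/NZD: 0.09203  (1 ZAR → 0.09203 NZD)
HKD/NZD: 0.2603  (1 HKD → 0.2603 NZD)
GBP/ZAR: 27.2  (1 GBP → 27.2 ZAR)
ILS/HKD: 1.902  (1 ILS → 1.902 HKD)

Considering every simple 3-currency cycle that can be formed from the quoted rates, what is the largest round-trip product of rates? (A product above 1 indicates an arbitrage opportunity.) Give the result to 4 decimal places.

1.1189

ZAR→NZD→GBP→ZAR: 0.09203 × 0.447 × 27.2 = 1.11894
HKD→NZD→ILS→HKD: 0.2603 × 2.06 × 1.902 = 1.01989
ZAR→NZD→ILS→ZAR: 0.09203 × 2.06 × 5.36 = 1.01616
Maximum is ZAR→NZD→GBP→ZAR at 1.1189; arbitrage exists.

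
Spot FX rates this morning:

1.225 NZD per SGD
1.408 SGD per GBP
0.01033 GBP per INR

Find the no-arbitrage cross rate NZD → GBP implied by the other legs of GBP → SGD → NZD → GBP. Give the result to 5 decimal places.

0.57978

Known legs of the cycle: 1.408 × 1.225 = 1.7248
For no arbitrage the full-cycle product must be 1, so the missing rate is 1 / 1.7248 ≈ 0.5797774.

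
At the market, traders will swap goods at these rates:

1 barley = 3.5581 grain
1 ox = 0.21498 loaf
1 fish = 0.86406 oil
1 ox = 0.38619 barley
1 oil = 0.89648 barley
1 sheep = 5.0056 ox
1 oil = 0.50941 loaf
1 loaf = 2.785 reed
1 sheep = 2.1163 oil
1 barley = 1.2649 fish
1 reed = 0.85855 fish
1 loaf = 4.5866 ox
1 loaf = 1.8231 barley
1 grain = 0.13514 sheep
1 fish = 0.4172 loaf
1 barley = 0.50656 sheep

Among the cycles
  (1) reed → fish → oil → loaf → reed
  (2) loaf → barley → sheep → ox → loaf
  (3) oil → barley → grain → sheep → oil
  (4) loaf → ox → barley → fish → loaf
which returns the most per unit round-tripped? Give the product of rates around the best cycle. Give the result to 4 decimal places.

1.0525

(1) 0.85855 × 0.86406 × 0.50941 × 2.785 = 1.05245
(2) 1.8231 × 0.50656 × 5.0056 × 0.21498 = 0.99379
(3) 0.89648 × 3.5581 × 0.13514 × 2.1163 = 0.91226
(4) 4.5866 × 0.38619 × 1.2649 × 0.4172 = 0.93474
Highest is cycle (1) at 1.0525 (>1, arbitrage).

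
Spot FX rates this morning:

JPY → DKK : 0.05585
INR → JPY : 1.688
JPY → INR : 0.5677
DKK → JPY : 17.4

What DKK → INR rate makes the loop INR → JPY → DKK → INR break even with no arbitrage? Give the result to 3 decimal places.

10.607

Known legs of the cycle: 1.688 × 0.05585 = 0.0942748
For no arbitrage the full-cycle product must be 1, so the missing rate is 1 / 0.0942748 ≈ 10.60729.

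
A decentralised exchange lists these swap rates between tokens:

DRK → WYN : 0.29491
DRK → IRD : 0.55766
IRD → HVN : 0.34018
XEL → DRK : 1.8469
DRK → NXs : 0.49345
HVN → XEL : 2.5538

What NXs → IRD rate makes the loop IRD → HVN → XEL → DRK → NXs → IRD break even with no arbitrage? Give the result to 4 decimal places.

Known legs of the cycle: 0.34018 × 2.5538 × 1.8469 × 0.49345 = 0.79173928406187362
For no arbitrage the full-cycle product must be 1, so the missing rate is 1 / 0.79173928406187362 ≈ 1.263042.

1.2630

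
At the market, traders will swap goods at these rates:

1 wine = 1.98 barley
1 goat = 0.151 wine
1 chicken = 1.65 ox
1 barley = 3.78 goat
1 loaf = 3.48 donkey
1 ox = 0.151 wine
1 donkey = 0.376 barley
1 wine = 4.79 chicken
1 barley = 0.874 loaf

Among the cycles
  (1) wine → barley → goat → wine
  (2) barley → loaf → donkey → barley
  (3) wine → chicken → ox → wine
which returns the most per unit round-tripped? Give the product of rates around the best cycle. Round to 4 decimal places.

1.1934

(1) 1.98 × 3.78 × 0.151 = 1.13014
(2) 0.874 × 3.48 × 0.376 = 1.14361
(3) 4.79 × 1.65 × 0.151 = 1.19343
Highest is cycle (3) at 1.1934 (>1, arbitrage).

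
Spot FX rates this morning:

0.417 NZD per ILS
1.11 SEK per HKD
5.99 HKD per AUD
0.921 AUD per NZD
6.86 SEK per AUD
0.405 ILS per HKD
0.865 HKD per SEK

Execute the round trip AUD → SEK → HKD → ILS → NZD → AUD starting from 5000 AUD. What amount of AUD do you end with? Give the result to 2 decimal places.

5000 AUD × 6.86 = 34300 SEK
34300 SEK × 0.865 = 29669.5 HKD
29669.5 HKD × 0.405 = 12016.1475 ILS
12016.1475 ILS × 0.417 = 5010.7335075 NZD
5010.7335075 NZD × 0.921 = 4614.8855604075 AUD

4614.89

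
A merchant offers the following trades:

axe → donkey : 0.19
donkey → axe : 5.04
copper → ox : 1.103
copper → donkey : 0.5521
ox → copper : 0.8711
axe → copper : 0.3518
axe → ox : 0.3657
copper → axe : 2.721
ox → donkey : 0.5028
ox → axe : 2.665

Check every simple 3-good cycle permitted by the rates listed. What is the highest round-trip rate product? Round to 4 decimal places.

axe→copper→ox→axe: 0.3518 × 1.103 × 2.665 = 1.03411
axe→copper→donkey→axe: 0.3518 × 0.5521 × 5.04 = 0.97891
axe→ox→donkey→axe: 0.3657 × 0.5028 × 5.04 = 0.92672
axe→ox→copper→axe: 0.3657 × 0.8711 × 2.721 = 0.86681
Maximum is axe→copper→ox→axe at 1.0341; arbitrage exists.

1.0341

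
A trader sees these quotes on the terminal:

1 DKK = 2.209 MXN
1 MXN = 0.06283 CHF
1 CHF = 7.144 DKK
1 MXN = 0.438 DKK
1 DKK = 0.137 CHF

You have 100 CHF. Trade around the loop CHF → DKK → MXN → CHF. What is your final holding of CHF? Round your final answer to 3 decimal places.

100 CHF × 7.144 = 714.4 DKK
714.4 DKK × 2.209 = 1578.1096 MXN
1578.1096 MXN × 0.06283 = 99.152626168 CHF

99.153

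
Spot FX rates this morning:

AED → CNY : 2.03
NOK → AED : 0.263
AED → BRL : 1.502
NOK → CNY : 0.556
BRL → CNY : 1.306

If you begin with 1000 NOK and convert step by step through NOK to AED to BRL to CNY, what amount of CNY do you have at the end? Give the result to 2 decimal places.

515.90

1000 NOK × 0.263 = 263 AED
263 AED × 1.502 = 395.026 BRL
395.026 BRL × 1.306 = 515.903956 CNY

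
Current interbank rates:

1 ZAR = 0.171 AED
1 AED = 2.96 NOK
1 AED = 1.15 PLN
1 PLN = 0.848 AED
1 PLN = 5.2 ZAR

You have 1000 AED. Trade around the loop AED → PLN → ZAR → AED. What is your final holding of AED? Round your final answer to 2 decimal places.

1000 AED × 1.15 = 1150 PLN
1150 PLN × 5.2 = 5980 ZAR
5980 ZAR × 0.171 = 1022.58 AED

1022.58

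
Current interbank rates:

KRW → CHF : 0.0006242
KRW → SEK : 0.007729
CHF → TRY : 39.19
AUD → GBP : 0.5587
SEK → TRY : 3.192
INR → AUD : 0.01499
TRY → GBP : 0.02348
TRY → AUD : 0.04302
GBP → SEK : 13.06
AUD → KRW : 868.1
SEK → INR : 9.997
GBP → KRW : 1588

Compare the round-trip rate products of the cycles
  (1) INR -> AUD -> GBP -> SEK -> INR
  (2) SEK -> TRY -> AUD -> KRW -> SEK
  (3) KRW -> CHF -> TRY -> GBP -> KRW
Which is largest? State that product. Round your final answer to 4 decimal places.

(1) 0.01499 × 0.5587 × 13.06 × 9.997 = 1.09344
(2) 3.192 × 0.04302 × 868.1 × 0.007729 = 0.92135
(3) 0.0006242 × 39.19 × 0.02348 × 1588 = 0.91211
Highest is cycle (1) at 1.0934 (>1, arbitrage).

1.0934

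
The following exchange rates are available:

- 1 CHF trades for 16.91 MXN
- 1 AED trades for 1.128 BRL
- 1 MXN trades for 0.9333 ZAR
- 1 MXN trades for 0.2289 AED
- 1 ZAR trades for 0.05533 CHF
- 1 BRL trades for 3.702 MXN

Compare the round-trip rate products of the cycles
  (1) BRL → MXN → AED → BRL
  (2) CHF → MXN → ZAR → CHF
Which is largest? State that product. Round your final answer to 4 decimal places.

(1) 3.702 × 0.2289 × 1.128 = 0.95585
(2) 16.91 × 0.9333 × 0.05533 = 0.87322
Highest is cycle (1) at 0.9559 (≤1, no arbitrage).

0.9559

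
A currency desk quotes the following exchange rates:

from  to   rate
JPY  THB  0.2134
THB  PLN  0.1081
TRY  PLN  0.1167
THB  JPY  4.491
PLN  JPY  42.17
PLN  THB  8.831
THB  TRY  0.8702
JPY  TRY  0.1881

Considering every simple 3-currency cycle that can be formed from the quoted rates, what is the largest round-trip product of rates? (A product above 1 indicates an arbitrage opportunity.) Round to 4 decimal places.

0.9728

PLN→JPY→THB→PLN: 42.17 × 0.2134 × 0.1081 = 0.97280
TRY→PLN→JPY→TRY: 0.1167 × 42.17 × 0.1881 = 0.92569
TRY→PLN→THB→TRY: 0.1167 × 8.831 × 0.8702 = 0.89681
Maximum is PLN→JPY→THB→PLN at 0.9728; no arbitrage — every cycle loses value.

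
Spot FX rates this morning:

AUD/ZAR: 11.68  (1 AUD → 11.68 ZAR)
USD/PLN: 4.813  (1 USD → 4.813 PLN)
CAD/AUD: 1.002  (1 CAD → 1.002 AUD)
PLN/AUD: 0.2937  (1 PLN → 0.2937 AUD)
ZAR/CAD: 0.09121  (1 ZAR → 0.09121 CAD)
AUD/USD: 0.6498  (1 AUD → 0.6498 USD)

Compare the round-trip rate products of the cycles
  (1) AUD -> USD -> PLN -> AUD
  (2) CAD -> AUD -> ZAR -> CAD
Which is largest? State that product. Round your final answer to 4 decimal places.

(1) 0.6498 × 4.813 × 0.2937 = 0.91854
(2) 1.002 × 11.68 × 0.09121 = 1.06746
Highest is cycle (2) at 1.0675 (>1, arbitrage).

1.0675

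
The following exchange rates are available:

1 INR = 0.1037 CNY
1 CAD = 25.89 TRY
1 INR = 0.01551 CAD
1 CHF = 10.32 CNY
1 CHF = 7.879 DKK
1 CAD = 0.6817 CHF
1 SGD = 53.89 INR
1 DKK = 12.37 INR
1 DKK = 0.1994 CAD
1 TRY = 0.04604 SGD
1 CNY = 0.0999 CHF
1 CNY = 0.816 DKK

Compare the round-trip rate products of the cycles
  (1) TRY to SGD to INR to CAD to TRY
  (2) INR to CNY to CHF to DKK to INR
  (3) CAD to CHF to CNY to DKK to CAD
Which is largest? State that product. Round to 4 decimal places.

(1) 0.04604 × 53.89 × 0.01551 × 25.89 = 0.99629
(2) 0.1037 × 0.0999 × 7.879 × 12.37 = 1.00968
(3) 0.6817 × 10.32 × 0.816 × 0.1994 = 1.14469
Highest is cycle (3) at 1.1447 (>1, arbitrage).

1.1447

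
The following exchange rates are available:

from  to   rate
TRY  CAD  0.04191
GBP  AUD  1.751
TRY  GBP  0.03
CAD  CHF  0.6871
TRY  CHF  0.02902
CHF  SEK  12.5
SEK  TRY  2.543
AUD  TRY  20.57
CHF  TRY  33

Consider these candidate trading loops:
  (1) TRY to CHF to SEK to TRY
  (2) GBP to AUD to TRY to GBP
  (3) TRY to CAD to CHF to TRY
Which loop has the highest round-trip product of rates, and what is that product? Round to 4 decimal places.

1.0805

(1) 0.02902 × 12.5 × 2.543 = 0.92247
(2) 1.751 × 20.57 × 0.03 = 1.08054
(3) 0.04191 × 0.6871 × 33 = 0.95028
Highest is cycle (2) at 1.0805 (>1, arbitrage).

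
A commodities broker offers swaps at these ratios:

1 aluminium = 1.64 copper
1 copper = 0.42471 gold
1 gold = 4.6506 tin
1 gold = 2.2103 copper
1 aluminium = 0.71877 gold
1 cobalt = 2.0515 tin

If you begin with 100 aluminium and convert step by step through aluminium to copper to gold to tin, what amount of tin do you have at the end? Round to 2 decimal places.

323.93

100 aluminium × 1.64 = 164 copper
164 copper × 0.42471 = 69.65244 gold
69.65244 gold × 4.6506 = 323.925637464 tin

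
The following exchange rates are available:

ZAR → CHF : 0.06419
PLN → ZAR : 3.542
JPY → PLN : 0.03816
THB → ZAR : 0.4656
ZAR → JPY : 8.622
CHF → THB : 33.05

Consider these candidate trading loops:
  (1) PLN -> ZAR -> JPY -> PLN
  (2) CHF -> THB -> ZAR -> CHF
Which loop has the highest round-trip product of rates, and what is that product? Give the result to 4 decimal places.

1.1654

(1) 3.542 × 8.622 × 0.03816 = 1.16537
(2) 33.05 × 0.4656 × 0.06419 = 0.98776
Highest is cycle (1) at 1.1654 (>1, arbitrage).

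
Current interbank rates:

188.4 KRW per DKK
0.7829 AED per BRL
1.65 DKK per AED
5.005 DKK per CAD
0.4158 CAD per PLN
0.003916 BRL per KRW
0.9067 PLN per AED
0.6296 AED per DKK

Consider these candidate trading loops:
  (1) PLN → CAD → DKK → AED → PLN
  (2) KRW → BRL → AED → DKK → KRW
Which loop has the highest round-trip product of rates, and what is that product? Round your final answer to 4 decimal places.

1.1880

(1) 0.4158 × 5.005 × 0.6296 × 0.9067 = 1.18800
(2) 0.003916 × 0.7829 × 1.65 × 188.4 = 0.95305
Highest is cycle (1) at 1.1880 (>1, arbitrage).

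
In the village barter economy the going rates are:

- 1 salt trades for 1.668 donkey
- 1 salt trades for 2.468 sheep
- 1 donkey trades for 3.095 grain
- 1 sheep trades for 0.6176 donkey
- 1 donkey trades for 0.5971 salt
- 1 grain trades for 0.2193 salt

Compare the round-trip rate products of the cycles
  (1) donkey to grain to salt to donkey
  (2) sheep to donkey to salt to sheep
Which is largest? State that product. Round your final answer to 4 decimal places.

(1) 3.095 × 0.2193 × 1.668 = 1.13213
(2) 0.6176 × 0.5971 × 2.468 = 0.91012
Highest is cycle (1) at 1.1321 (>1, arbitrage).

1.1321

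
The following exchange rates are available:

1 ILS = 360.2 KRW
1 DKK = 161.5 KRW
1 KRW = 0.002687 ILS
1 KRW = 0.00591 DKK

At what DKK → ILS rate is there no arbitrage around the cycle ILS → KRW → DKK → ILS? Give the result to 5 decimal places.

Known legs of the cycle: 360.2 × 0.00591 = 2.128782
For no arbitrage the full-cycle product must be 1, so the missing rate is 1 / 2.128782 ≈ 0.4697522.

0.46975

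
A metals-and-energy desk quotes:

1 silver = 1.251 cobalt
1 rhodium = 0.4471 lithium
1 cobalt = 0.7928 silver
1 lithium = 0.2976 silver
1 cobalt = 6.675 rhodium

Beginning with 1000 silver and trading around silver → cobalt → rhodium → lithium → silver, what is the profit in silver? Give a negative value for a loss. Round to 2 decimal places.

1000 silver × 1.251 = 1251 cobalt
1251 cobalt × 6.675 = 8350.425 rhodium
8350.425 rhodium × 0.4471 = 3733.4750175 lithium
3733.4750175 lithium × 0.2976 = 1111.082165208 silver
Net change: 1111.082165208 − 1000 = 111.082165208 silver

111.08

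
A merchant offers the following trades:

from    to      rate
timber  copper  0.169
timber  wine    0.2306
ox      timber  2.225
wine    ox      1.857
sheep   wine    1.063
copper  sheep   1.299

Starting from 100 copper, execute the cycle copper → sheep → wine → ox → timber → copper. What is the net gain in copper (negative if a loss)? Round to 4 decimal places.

100 copper × 1.299 = 129.9 sheep
129.9 sheep × 1.063 = 138.0837 wine
138.0837 wine × 1.857 = 256.4214309 ox
256.4214309 ox × 2.225 = 570.5376837525 timber
570.5376837525 timber × 0.169 = 96.4208685541725 copper
Net change: 96.4208685541725 − 100 = -3.5791314458275 copper

-3.5791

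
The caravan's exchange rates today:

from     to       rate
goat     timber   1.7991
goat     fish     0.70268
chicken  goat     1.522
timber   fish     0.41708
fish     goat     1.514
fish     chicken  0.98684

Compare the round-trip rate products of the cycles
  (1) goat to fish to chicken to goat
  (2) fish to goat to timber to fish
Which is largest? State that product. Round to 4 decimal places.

(1) 0.70268 × 0.98684 × 1.522 = 1.05540
(2) 1.514 × 1.7991 × 0.41708 = 1.13606
Highest is cycle (2) at 1.1361 (>1, arbitrage).

1.1361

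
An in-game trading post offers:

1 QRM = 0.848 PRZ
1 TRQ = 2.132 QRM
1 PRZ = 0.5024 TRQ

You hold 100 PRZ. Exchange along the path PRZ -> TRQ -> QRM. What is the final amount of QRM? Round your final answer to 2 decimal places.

107.11

100 PRZ × 0.5024 = 50.24 TRQ
50.24 TRQ × 2.132 = 107.11168 QRM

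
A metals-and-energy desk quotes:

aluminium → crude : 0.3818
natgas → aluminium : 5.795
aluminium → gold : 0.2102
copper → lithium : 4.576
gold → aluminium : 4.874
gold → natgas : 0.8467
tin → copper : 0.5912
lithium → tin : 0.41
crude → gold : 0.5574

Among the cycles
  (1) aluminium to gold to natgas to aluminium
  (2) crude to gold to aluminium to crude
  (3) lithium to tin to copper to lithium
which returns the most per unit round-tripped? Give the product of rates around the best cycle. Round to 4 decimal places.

1.1092

(1) 0.2102 × 0.8467 × 5.795 = 1.03137
(2) 0.5574 × 4.874 × 0.3818 = 1.03726
(3) 0.41 × 0.5912 × 4.576 = 1.10919
Highest is cycle (3) at 1.1092 (>1, arbitrage).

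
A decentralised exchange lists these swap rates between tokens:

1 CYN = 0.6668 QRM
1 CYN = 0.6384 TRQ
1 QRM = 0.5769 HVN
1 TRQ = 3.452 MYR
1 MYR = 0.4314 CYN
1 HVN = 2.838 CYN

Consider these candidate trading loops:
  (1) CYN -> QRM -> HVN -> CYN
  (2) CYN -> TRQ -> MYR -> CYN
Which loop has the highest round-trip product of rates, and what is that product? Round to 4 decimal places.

(1) 0.6668 × 0.5769 × 2.838 = 1.09171
(2) 0.6384 × 3.452 × 0.4314 = 0.95070
Highest is cycle (1) at 1.0917 (>1, arbitrage).

1.0917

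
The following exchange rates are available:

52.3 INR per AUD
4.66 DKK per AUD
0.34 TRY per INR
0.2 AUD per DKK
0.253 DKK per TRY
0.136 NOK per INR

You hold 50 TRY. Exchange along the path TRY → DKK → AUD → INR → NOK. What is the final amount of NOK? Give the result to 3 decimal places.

17.995

50 TRY × 0.253 = 12.65 DKK
12.65 DKK × 0.2 = 2.53 AUD
2.53 AUD × 52.3 = 132.319 INR
132.319 INR × 0.136 = 17.995384 NOK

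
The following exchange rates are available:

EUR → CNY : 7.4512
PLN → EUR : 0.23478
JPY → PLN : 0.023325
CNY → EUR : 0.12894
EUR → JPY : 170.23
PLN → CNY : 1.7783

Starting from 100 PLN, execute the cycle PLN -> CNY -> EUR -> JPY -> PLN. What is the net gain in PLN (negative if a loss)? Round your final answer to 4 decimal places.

-8.9562

100 PLN × 1.7783 = 177.83 CNY
177.83 CNY × 0.12894 = 22.9294002 EUR
22.9294002 EUR × 170.23 = 3903.271796046 JPY
3903.271796046 JPY × 0.023325 = 91.04381464277295 PLN
Net change: 91.04381464277295 − 100 = -8.95618535722705 PLN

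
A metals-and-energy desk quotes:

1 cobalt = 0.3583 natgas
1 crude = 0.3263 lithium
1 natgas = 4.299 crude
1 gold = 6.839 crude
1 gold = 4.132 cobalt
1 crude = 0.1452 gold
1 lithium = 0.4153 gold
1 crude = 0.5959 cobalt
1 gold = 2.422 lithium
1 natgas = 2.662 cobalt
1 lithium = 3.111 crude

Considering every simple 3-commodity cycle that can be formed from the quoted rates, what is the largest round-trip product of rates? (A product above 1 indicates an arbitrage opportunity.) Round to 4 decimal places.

1.0941

gold→lithium→crude→gold: 2.422 × 3.111 × 0.1452 = 1.09406
gold→crude→lithium→gold: 6.839 × 0.3263 × 0.4153 = 0.92677
cobalt→natgas→crude→cobalt: 0.3583 × 4.299 × 0.5959 = 0.91788
Maximum is gold→lithium→crude→gold at 1.0941; arbitrage exists.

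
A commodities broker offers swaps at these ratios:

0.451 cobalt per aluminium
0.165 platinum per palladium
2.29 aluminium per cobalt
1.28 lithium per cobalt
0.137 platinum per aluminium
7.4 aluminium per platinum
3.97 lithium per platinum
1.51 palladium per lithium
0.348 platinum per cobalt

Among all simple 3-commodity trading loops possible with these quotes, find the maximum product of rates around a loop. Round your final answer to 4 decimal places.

aluminium→cobalt→platinum→aluminium: 0.451 × 0.348 × 7.4 = 1.16142
palladium→platinum→lithium→palladium: 0.165 × 3.97 × 1.51 = 0.98913
Maximum is aluminium→cobalt→platinum→aluminium at 1.1614; arbitrage exists.

1.1614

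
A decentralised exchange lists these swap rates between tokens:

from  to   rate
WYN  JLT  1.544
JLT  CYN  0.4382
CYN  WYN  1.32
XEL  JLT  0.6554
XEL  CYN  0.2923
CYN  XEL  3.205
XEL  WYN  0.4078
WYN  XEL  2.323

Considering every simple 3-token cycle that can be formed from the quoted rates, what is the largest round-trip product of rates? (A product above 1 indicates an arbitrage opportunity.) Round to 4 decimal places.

JLT→CYN→XEL→JLT: 0.4382 × 3.205 × 0.6554 = 0.92046
CYN→WYN→XEL→CYN: 1.32 × 2.323 × 0.2923 = 0.89630
JLT→CYN→WYN→JLT: 0.4382 × 1.32 × 1.544 = 0.89309
Maximum is JLT→CYN→XEL→JLT at 0.9205; no arbitrage — every cycle loses value.

0.9205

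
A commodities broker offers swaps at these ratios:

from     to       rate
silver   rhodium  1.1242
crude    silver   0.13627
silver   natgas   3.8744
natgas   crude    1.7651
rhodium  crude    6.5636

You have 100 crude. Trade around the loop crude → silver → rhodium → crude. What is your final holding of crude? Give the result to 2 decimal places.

100 crude × 0.13627 = 13.627 silver
13.627 silver × 1.1242 = 15.3194734 rhodium
15.3194734 rhodium × 6.5636 = 100.55089560824 crude

100.55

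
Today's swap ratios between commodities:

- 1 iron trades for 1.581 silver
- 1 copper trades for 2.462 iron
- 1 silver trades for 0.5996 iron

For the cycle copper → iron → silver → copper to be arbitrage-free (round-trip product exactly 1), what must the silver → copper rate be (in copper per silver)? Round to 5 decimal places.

0.25691

Known legs of the cycle: 2.462 × 1.581 = 3.892422
For no arbitrage the full-cycle product must be 1, so the missing rate is 1 / 3.892422 ≈ 0.2569095.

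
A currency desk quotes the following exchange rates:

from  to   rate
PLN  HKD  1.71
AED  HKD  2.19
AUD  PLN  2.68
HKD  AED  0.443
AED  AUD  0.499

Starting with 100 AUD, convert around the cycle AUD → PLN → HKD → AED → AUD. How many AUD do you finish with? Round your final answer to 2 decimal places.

101.31

100 AUD × 2.68 = 268 PLN
268 PLN × 1.71 = 458.28 HKD
458.28 HKD × 0.443 = 203.01804 AED
203.01804 AED × 0.499 = 101.30600196 AUD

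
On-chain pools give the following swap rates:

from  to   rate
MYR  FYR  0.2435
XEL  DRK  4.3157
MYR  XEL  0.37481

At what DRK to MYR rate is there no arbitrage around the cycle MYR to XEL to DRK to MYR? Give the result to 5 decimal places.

Known legs of the cycle: 0.37481 × 4.3157 = 1.617567517
For no arbitrage the full-cycle product must be 1, so the missing rate is 1 / 1.617567517 ≈ 0.6182122.

0.61821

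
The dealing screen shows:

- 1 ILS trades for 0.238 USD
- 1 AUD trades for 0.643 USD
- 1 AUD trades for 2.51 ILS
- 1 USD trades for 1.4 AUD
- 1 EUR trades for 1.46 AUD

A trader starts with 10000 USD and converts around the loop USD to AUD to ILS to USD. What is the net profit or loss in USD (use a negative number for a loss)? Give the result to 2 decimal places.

-1636.68

10000 USD × 1.4 = 14000 AUD
14000 AUD × 2.51 = 35140 ILS
35140 ILS × 0.238 = 8363.32 USD
Net change: 8363.32 − 10000 = -1636.68 USD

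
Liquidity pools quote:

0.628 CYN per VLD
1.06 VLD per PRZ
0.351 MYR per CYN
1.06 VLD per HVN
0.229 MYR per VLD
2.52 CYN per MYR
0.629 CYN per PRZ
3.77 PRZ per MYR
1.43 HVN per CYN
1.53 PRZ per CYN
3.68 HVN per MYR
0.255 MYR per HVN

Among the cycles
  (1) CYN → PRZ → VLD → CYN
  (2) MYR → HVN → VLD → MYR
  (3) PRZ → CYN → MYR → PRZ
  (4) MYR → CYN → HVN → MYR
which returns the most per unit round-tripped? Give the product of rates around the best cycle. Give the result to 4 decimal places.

(1) 1.53 × 1.06 × 0.628 = 1.01849
(2) 3.68 × 1.06 × 0.229 = 0.89328
(3) 0.629 × 0.351 × 3.77 = 0.83234
(4) 2.52 × 1.43 × 0.255 = 0.91892
Highest is cycle (1) at 1.0185 (>1, arbitrage).

1.0185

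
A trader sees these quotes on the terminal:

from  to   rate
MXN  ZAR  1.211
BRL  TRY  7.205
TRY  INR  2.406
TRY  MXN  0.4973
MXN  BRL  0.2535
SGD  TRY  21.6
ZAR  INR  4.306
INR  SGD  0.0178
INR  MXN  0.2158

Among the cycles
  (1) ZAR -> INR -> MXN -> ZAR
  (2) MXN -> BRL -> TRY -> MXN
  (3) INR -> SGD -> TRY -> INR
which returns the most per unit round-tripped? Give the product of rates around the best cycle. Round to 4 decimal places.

(1) 4.306 × 0.2158 × 1.211 = 1.12530
(2) 0.2535 × 7.205 × 0.4973 = 0.90830
(3) 0.0178 × 21.6 × 2.406 = 0.92506
Highest is cycle (1) at 1.1253 (>1, arbitrage).

1.1253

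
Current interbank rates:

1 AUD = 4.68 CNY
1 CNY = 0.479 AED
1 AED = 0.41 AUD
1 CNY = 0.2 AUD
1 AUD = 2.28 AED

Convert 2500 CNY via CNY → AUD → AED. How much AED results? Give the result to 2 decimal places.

2500 CNY × 0.2 = 500 AUD
500 AUD × 2.28 = 1140 AED

1140.00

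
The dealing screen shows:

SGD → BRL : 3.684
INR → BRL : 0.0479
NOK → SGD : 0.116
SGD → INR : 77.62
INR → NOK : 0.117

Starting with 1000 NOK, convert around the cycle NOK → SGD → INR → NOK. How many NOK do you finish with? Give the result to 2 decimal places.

1053.46

1000 NOK × 0.116 = 116 SGD
116 SGD × 77.62 = 9003.92 INR
9003.92 INR × 0.117 = 1053.45864 NOK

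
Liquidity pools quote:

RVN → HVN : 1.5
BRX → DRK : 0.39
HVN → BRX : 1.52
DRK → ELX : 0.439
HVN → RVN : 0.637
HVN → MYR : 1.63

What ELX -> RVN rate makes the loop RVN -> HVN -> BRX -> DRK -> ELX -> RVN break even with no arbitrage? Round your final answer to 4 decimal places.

Known legs of the cycle: 1.5 × 1.52 × 0.39 × 0.439 = 0.3903588
For no arbitrage the full-cycle product must be 1, so the missing rate is 1 / 0.3903588 ≈ 2.561746.

2.5617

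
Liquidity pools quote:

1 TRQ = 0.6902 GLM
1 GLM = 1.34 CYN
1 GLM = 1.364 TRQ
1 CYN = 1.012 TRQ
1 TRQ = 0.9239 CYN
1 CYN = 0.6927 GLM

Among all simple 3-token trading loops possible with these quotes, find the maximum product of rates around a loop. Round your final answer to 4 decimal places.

CYN→TRQ→GLM→CYN: 1.012 × 0.6902 × 1.34 = 0.93597
CYN→GLM→TRQ→CYN: 0.6927 × 1.364 × 0.9239 = 0.87294
Maximum is CYN→TRQ→GLM→CYN at 0.9360; no arbitrage — every cycle loses value.

0.9360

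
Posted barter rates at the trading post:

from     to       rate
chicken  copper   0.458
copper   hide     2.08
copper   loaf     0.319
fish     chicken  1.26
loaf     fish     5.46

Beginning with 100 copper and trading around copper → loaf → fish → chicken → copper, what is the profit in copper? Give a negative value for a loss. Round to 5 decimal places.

0.51233

100 copper × 0.319 = 31.9 loaf
31.9 loaf × 5.46 = 174.174 fish
174.174 fish × 1.26 = 219.45924 chicken
219.45924 chicken × 0.458 = 100.51233192 copper
Net change: 100.51233192 − 100 = 0.51233192 copper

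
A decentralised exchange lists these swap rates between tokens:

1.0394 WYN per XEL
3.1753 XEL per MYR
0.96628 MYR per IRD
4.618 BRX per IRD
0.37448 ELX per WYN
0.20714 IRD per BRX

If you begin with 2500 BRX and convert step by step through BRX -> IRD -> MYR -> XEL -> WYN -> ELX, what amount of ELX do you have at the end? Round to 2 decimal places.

618.45

2500 BRX × 0.20714 = 517.85 IRD
517.85 IRD × 0.96628 = 500.388098 MYR
500.388098 MYR × 3.1753 = 1588.8823275794 XEL
1588.8823275794 XEL × 1.0394 = 1651.48429128602836 WYN
1651.48429128602836 WYN × 0.37448 = 618.4478374007919002528 ELX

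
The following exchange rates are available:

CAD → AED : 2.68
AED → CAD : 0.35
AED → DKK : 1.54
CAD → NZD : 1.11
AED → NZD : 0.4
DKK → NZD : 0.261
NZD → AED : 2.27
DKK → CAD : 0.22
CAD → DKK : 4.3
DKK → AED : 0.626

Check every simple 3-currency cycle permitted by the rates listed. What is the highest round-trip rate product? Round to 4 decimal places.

AED→CAD→DKK→AED: 0.35 × 4.3 × 0.626 = 0.94213
NZD→AED→DKK→NZD: 2.27 × 1.54 × 0.261 = 0.91240
AED→DKK→CAD→AED: 1.54 × 0.22 × 2.68 = 0.90798
NZD→AED→CAD→NZD: 2.27 × 0.35 × 1.11 = 0.88190
Maximum is AED→CAD→DKK→AED at 0.9421; no arbitrage — every cycle loses value.

0.9421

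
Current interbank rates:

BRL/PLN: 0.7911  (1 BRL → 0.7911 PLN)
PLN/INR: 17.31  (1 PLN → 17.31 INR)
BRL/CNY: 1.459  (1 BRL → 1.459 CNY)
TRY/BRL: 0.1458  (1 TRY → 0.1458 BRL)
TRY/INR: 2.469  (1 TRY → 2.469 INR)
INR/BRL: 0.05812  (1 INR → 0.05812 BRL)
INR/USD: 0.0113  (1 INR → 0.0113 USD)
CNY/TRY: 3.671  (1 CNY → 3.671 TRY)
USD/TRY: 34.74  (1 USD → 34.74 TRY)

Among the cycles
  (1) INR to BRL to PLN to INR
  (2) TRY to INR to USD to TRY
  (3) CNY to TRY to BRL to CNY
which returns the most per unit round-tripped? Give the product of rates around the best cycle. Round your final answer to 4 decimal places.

(1) 0.05812 × 0.7911 × 17.31 = 0.79589
(2) 2.469 × 0.0113 × 34.74 = 0.96924
(3) 3.671 × 0.1458 × 1.459 = 0.78090
Highest is cycle (2) at 0.9692 (≤1, no arbitrage).

0.9692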